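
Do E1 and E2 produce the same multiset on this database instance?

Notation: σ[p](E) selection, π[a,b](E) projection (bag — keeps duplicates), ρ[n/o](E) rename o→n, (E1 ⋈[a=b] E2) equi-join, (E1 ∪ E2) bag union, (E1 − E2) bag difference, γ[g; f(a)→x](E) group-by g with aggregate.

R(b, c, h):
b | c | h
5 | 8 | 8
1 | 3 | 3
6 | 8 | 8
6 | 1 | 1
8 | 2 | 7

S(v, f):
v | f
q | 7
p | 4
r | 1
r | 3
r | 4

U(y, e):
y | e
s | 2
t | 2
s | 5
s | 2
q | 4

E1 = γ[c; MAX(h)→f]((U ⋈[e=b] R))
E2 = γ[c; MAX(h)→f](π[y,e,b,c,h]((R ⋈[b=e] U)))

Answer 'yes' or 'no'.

E1 row counts bottom-up:
  U → 5
  R → 5
  (U ⋈[e=b] R) → 1
  γ[c; MAX(h)→f]((U ⋈[e=b] R)) → 1
E2 row counts bottom-up:
  R → 5
  U → 5
  (R ⋈[b=e] U) → 1
  π[y,e,b,c,h]((R ⋈[b=e] U)) → 1
  γ[c; MAX(h)→f](π[y,e,b,c,h]((R ⋈[b=e] U))) → 1

E1 and E2 produce the same multiset:
c | f
8 | 8

yes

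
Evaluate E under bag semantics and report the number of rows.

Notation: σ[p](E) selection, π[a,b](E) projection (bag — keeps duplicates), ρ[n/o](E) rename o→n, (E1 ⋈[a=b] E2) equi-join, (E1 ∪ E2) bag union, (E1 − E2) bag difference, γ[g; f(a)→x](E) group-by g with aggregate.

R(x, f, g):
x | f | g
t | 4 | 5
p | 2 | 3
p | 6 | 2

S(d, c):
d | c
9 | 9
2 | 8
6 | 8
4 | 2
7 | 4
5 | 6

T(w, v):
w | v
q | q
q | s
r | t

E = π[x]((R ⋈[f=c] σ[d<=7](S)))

Row counts bottom-up:
  R → 3
  S → 6
  σ[d<=7](S) → 5
  (R ⋈[f=c] σ[d<=7](S)) → 3
  π[x]((R ⋈[f=c] σ[d<=7](S))) → 3

|E| = 3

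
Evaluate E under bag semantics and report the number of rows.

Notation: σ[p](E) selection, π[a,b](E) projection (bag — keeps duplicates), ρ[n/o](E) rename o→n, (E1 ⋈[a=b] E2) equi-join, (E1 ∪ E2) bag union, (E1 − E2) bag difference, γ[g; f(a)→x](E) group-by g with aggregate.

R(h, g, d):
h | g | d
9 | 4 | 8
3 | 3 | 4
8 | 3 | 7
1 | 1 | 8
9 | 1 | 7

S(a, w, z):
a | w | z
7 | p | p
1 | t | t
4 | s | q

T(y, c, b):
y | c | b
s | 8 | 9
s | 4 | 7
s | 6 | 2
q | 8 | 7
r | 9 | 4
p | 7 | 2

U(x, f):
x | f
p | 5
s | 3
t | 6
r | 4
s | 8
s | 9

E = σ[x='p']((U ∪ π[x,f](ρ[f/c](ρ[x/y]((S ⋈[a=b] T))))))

Per-node cardinality:
  U → 6
  S → 3
  T → 6
  (S ⋈[a=b] T) → 3
  ρ[x/y]((S ⋈[a=b] T)) → 3
  ρ[f/c](ρ[x/y]((S ⋈[a=b] T))) → 3
  π[x,f](ρ[f/c](ρ[x/y]((S ⋈[a=b] T)))) → 3
  (U ∪ π[x,f](ρ[f/c](ρ[x/y]((S ⋈[a=b] T))))) → 9
  σ[x='p']((U ∪ π[x,f](ρ[f/c](ρ[x/y]((S ⋈[a=b] T)))))) → 1

|E| = 1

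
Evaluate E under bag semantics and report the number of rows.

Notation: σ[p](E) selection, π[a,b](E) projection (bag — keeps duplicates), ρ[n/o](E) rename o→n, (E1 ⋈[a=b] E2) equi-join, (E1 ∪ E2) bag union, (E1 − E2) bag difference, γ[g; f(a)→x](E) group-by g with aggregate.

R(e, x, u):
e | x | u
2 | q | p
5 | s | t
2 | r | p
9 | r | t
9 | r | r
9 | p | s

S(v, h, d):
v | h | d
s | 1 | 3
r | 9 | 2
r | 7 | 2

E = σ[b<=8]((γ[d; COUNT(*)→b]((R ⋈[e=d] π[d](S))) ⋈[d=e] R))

Stepwise |·|:
  R → 6
  S → 3
  π[d](S) → 3
  (R ⋈[e=d] π[d](S)) → 4
  γ[d; COUNT(*)→b]((R ⋈[e=d] π[d](S))) → 1
  R → 6
  (γ[d; COUNT(*)→b]((R ⋈[e=d] π[d](S))) ⋈[d=e] R) → 2
  σ[b<=8]((γ[d; COUNT(*)→b]((R ⋈[e=d] π[d](S))) ⋈[d=e] R)) → 2

|E| = 2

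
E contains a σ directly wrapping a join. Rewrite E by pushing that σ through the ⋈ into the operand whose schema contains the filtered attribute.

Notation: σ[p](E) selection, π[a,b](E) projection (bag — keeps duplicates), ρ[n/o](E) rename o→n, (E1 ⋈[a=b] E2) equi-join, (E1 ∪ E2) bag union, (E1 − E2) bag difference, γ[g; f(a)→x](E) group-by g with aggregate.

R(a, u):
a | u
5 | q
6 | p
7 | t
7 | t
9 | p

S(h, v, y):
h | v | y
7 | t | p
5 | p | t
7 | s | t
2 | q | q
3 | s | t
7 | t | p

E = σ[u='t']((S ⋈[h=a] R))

σ filters on u, owned by the right side.
E' = (S ⋈[h=a] σ[u='t'](R))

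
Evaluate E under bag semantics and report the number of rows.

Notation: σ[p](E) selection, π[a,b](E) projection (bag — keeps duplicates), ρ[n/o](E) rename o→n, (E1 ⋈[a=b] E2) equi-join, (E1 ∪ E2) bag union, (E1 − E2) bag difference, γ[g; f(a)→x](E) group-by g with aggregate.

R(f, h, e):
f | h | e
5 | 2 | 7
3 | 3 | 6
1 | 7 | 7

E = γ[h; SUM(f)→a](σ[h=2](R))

Subexpression sizes:
  R → 3
  σ[h=2](R) → 1
  γ[h; SUM(f)→a](σ[h=2](R)) → 1

|E| = 1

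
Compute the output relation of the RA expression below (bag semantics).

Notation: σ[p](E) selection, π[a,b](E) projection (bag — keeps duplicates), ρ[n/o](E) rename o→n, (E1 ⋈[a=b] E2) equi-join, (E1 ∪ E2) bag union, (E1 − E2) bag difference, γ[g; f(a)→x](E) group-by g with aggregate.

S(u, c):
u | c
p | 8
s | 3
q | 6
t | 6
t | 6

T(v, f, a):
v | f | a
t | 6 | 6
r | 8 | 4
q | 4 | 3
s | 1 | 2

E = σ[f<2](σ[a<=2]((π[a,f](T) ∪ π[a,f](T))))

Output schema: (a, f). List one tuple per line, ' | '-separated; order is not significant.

Row counts bottom-up:
  T → 4
  π[a,f](T) → 4
  T → 4
  π[a,f](T) → 4
  (π[a,f](T) ∪ π[a,f](T)) → 8
  σ[a<=2]((π[a,f](T) ∪ π[a,f](T))) → 2
  σ[f<2](σ[a<=2]((π[a,f](T) ∪ π[a,f](T)))) → 2

== RESULT ==
a | f
2 | 1
2 | 1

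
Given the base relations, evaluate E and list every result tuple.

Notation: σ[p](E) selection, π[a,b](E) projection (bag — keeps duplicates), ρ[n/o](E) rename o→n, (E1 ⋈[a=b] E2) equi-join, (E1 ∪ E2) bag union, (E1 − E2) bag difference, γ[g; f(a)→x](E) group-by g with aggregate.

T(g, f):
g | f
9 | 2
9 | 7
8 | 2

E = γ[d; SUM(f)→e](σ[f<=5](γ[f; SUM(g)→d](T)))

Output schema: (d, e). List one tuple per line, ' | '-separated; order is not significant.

Stepwise |·|:
  T → 3
  γ[f; SUM(g)→d](T) → 2
  σ[f<=5](γ[f; SUM(g)→d](T)) → 1
  γ[d; SUM(f)→e](σ[f<=5](γ[f; SUM(g)→d](T))) → 1

== RESULT ==
d | e
17 | 2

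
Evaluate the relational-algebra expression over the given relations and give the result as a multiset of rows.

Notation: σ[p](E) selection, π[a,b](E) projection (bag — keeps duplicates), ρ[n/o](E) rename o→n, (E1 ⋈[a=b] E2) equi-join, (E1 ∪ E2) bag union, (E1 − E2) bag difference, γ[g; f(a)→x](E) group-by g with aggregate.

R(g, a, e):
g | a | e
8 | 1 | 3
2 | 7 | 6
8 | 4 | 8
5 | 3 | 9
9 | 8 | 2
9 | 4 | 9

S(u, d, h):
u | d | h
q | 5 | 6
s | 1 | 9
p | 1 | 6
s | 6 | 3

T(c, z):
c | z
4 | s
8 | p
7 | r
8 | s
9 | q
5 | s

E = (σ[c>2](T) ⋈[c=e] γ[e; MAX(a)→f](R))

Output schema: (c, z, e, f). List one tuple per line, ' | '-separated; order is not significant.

Subexpression sizes:
  T → 6
  σ[c>2](T) → 6
  R → 6
  γ[e; MAX(a)→f](R) → 5
  (σ[c>2](T) ⋈[c=e] γ[e; MAX(a)→f](R)) → 3

== RESULT ==
c | z | e | f
8 | p | 8 | 4
8 | s | 8 | 4
9 | q | 9 | 4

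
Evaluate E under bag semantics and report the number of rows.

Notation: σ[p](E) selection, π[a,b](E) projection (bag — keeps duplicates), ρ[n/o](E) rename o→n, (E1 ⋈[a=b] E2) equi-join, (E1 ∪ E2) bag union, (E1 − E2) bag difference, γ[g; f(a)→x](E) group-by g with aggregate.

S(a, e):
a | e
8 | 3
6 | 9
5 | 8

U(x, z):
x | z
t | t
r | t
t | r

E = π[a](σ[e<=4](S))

Subexpression sizes:
  S → 3
  σ[e<=4](S) → 1
  π[a](σ[e<=4](S)) → 1

|E| = 1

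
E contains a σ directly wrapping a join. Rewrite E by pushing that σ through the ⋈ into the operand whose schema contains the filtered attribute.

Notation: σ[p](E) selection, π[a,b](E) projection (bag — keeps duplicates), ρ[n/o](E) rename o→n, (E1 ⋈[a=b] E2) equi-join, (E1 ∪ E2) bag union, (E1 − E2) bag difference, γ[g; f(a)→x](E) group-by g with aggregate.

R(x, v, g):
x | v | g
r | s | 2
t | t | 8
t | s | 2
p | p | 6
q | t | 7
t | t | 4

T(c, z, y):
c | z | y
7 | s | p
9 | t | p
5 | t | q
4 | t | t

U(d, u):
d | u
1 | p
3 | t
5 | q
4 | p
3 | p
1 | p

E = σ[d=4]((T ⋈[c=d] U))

σ filters on d, owned by the right side.
E' = (T ⋈[c=d] σ[d=4](U))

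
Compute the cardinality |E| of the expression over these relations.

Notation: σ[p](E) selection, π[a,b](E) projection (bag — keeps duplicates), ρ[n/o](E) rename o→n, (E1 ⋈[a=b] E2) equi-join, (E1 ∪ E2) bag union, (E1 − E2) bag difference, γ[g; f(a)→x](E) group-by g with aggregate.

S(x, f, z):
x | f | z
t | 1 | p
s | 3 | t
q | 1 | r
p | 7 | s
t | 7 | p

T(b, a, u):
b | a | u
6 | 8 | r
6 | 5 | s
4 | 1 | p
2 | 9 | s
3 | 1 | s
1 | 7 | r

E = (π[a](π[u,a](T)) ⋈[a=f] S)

Subexpression sizes:
  T → 6
  π[u,a](T) → 6
  π[a](π[u,a](T)) → 6
  S → 5
  (π[a](π[u,a](T)) ⋈[a=f] S) → 6

|E| = 6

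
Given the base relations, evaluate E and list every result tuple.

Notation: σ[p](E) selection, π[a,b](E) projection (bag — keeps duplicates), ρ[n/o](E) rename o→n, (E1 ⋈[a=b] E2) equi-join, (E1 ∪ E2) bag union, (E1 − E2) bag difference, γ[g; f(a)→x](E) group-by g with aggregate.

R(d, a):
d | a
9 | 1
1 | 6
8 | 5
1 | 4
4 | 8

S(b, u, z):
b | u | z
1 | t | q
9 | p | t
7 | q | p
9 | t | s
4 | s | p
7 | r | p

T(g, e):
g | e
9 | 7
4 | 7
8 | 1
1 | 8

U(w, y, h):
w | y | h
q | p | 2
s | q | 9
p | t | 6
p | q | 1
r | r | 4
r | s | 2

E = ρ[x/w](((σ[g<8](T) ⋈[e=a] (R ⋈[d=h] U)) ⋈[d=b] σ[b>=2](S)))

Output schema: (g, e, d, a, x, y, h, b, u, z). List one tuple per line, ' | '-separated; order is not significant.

Subexpression sizes:
  T → 4
  σ[g<8](T) → 2
  R → 5
  U → 6
  (R ⋈[d=h] U) → 4
  (σ[g<8](T) ⋈[e=a] (R ⋈[d=h] U)) → 1
  S → 6
  σ[b>=2](S) → 5
  ((σ[g<8](T) ⋈[e=a] (R ⋈[d=h] U)) ⋈[d=b] σ[b>=2](S)) → 1
  ρ[x/w](((σ[g<8](T) ⋈[e=a] (R ⋈[d=h] U)) ⋈[d=b] σ[b>=2](S))) → 1

== RESULT ==
g | e | d | a | x | y | h | b | u | z
1 | 8 | 4 | 8 | r | r | 4 | 4 | s | p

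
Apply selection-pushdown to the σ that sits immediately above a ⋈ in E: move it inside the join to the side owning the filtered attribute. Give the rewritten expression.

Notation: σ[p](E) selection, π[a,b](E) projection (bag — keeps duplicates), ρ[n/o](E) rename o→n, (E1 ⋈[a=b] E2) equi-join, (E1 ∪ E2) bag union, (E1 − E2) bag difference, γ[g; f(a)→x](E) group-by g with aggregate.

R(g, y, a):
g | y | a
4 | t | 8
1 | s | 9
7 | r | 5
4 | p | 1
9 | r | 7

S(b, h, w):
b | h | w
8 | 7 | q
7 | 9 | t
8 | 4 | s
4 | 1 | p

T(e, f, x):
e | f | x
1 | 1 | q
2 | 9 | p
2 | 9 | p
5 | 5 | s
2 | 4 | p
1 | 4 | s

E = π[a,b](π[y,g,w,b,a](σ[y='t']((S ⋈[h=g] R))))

σ filters on y, owned by the right side.
E' = π[a,b](π[y,g,w,b,a]((S ⋈[h=g] σ[y='t'](R))))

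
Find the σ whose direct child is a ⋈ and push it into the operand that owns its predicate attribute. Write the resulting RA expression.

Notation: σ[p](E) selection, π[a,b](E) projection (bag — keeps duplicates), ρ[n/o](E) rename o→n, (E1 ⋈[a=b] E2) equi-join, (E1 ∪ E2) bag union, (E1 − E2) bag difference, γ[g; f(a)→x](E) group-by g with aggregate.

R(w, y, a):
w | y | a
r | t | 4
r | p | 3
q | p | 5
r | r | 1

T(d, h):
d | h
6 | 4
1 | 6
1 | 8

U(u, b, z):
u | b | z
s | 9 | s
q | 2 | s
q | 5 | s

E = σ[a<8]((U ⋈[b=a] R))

σ filters on a, owned by the right side.
E' = (U ⋈[b=a] σ[a<8](R))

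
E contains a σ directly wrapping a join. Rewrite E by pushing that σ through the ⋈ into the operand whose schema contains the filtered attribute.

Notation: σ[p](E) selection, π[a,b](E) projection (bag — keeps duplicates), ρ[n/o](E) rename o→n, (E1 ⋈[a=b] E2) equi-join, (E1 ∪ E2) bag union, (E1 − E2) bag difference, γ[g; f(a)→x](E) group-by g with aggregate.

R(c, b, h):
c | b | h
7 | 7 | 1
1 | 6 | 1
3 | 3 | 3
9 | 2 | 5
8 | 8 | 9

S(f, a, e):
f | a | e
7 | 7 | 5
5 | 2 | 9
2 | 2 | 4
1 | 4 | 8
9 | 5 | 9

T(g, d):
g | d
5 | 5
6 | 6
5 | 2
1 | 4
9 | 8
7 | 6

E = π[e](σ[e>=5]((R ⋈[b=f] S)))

σ filters on e, owned by the right side.
E' = π[e]((R ⋈[b=f] σ[e>=5](S)))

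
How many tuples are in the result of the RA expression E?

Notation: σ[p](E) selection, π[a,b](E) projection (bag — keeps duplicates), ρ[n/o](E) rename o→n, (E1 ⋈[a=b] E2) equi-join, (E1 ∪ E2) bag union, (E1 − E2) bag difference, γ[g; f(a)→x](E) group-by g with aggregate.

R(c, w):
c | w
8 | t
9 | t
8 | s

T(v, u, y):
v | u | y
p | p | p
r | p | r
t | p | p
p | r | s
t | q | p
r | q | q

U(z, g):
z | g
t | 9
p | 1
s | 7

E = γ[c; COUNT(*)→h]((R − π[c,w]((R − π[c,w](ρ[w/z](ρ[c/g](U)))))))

Stepwise |·|:
  R → 3
  R → 3
  U → 3
  ρ[c/g](U) → 3
  ρ[w/z](ρ[c/g](U)) → 3
  π[c,w](ρ[w/z](ρ[c/g](U))) → 3
  (R − π[c,w](ρ[w/z](ρ[c/g](U)))) → 2
  π[c,w]((R − π[c,w](ρ[w/z](ρ[c/g](U))))) → 2
  (R − π[c,w]((R − π[c,w](ρ[w/z](ρ[c/g](U)))))) → 1
  γ[c; COUNT(*)→h]((R − π[c,w]((R − π[c,w](ρ[w/z](ρ[c/g](U))))))) → 1

|E| = 1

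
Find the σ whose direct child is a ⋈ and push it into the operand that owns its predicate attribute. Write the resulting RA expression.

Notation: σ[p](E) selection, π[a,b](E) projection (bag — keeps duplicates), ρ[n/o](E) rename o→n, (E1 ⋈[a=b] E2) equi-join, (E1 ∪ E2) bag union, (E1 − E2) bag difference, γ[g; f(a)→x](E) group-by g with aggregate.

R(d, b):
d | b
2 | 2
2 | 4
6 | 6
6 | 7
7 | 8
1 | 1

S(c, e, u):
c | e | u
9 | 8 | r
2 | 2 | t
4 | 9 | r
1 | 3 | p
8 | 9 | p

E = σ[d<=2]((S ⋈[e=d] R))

σ filters on d, owned by the right side.
E' = (S ⋈[e=d] σ[d<=2](R))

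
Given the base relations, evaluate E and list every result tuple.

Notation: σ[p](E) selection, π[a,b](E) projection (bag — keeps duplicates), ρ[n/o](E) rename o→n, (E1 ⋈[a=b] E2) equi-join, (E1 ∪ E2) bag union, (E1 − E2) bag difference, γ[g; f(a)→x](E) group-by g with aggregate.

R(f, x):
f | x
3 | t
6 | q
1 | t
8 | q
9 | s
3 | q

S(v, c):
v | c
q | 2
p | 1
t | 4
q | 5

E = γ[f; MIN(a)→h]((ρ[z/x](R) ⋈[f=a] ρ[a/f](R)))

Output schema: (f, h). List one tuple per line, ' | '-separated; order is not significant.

Subexpression sizes:
  R → 6
  ρ[z/x](R) → 6
  R → 6
  ρ[a/f](R) → 6
  (ρ[z/x](R) ⋈[f=a] ρ[a/f](R)) → 8
  γ[f; MIN(a)→h]((ρ[z/x](R) ⋈[f=a] ρ[a/f](R))) → 5

== RESULT ==
f | h
1 | 1
3 | 3
6 | 6
8 | 8
9 | 9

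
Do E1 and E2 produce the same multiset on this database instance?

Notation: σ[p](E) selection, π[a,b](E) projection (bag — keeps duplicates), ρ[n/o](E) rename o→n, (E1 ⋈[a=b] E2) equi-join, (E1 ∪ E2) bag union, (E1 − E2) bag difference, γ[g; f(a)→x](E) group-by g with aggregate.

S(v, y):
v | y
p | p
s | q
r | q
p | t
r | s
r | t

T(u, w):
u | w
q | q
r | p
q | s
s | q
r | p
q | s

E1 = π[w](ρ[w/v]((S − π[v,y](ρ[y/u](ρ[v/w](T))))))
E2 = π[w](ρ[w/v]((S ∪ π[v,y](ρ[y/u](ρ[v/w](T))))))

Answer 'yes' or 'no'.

E1 stepwise |·|:
  S → 6
  T → 6
  ρ[v/w](T) → 6
  ρ[y/u](ρ[v/w](T)) → 6
  π[v,y](ρ[y/u](ρ[v/w](T))) → 6
  (S − π[v,y](ρ[y/u](ρ[v/w](T)))) → 5
  ρ[w/v]((S − π[v,y](ρ[y/u](ρ[v/w](T))))) → 5
  π[w](ρ[w/v]((S − π[v,y](ρ[y/u](ρ[v/w](T)))))) → 5
E2 stepwise |·|:
  S → 6
  T → 6
  ρ[v/w](T) → 6
  ρ[y/u](ρ[v/w](T)) → 6
  π[v,y](ρ[y/u](ρ[v/w](T))) → 6
  (S ∪ π[v,y](ρ[y/u](ρ[v/w](T)))) → 12
  ρ[w/v]((S ∪ π[v,y](ρ[y/u](ρ[v/w](T))))) → 12
  π[w](ρ[w/v]((S ∪ π[v,y](ρ[y/u](ρ[v/w](T)))))) → 12

E1 result:
w
p
p
r
r
r
E2 result:
w
p
p
p
p
q
q
r
r
r
s
s
s
Witness: ('s',) appears 0× in E1 but 3× in E2.

no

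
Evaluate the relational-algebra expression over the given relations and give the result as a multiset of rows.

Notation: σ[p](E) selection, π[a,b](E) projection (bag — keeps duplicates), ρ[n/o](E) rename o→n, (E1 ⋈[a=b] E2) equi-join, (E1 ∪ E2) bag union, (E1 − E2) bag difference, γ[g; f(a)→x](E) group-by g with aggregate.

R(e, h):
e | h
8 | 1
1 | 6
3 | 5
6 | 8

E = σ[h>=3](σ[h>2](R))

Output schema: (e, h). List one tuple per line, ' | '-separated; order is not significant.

Per-node cardinality:
  R → 4
  σ[h>2](R) → 3
  σ[h>=3](σ[h>2](R)) → 3

== RESULT ==
e | h
1 | 6
3 | 5
6 | 8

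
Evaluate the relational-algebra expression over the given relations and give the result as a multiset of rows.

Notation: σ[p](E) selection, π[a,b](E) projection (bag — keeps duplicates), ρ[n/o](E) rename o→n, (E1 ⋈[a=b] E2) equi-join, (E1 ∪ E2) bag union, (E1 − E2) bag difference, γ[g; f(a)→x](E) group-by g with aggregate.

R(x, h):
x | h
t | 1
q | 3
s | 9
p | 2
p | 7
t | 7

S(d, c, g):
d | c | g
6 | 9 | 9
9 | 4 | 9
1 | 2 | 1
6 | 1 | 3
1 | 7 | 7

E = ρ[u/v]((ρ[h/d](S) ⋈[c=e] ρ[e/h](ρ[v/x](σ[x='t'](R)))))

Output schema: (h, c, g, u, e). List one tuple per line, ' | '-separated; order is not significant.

Stepwise |·|:
  S → 5
  ρ[h/d](S) → 5
  R → 6
  σ[x='t'](R) → 2
  ρ[v/x](σ[x='t'](R)) → 2
  ρ[e/h](ρ[v/x](σ[x='t'](R))) → 2
  (ρ[h/d](S) ⋈[c=e] ρ[e/h](ρ[v/x](σ[x='t'](R)))) → 2
  ρ[u/v]((ρ[h/d](S) ⋈[c=e] ρ[e/h](ρ[v/x](σ[x='t'](R))))) → 2

== RESULT ==
h | c | g | u | e
1 | 7 | 7 | t | 7
6 | 1 | 3 | t | 1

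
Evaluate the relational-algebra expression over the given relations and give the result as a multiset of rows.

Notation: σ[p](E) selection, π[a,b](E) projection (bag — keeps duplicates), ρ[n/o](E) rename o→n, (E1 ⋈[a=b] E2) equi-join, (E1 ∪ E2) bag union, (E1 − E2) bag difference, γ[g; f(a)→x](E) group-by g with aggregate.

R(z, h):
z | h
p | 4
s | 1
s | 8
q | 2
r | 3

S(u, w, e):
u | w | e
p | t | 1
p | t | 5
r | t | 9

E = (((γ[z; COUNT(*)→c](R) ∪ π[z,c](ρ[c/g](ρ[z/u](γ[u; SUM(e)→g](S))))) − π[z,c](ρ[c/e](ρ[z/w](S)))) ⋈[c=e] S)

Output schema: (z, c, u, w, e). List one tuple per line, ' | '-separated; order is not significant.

Per-node cardinality:
  R → 5
  γ[z; COUNT(*)→c](R) → 4
  S → 3
  γ[u; SUM(e)→g](S) → 2
  ρ[z/u](γ[u; SUM(e)→g](S)) → 2
  ρ[c/g](ρ[z/u](γ[u; SUM(e)→g](S))) → 2
  π[z,c](ρ[c/g](ρ[z/u](γ[u; SUM(e)→g](S)))) → 2
  (γ[z; COUNT(*)→c](R) ∪ π[z,c](ρ[c/g](ρ[z/u](γ[u; SUM(e)→g](S))))) → 6
  S → 3
  ρ[z/w](S) → 3
  ρ[c/e](ρ[z/w](S)) → 3
  π[z,c](ρ[c/e](ρ[z/w](S))) → 3
  ((γ[z; COUNT(*)→c](R) ∪ π[z,c](ρ[c/g](ρ[z/u](γ[u; SUM(e)→g](S))))) − π[z,c](ρ[c/e](ρ[z/w](S)))) → 6
  S → 3
  (((γ[z; COUNT(*)→c](R) ∪ π[z,c](ρ[c/g](ρ[z/u](γ[u; SUM(e)→g](S))))) − π[z,c](ρ[c/e](ρ[z/w](S)))) ⋈[c=e] S) → 4

== RESULT ==
z | c | u | w | e
p | 1 | p | t | 1
q | 1 | p | t | 1
r | 1 | p | t | 1
r | 9 | r | t | 9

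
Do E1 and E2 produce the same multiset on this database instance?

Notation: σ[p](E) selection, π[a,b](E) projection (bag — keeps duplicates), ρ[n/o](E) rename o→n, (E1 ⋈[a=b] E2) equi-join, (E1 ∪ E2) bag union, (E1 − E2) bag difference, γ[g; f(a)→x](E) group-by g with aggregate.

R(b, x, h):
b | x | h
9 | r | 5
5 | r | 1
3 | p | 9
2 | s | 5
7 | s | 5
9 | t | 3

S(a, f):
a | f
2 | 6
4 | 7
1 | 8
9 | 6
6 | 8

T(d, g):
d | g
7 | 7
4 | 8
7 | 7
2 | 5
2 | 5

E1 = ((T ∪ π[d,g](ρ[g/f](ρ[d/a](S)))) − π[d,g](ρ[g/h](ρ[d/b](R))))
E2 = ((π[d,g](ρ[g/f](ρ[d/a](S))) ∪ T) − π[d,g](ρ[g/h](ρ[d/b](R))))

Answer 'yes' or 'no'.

E1 stepwise |·|:
  T → 5
  S → 5
  ρ[d/a](S) → 5
  ρ[g/f](ρ[d/a](S)) → 5
  π[d,g](ρ[g/f](ρ[d/a](S))) → 5
  (T ∪ π[d,g](ρ[g/f](ρ[d/a](S)))) → 10
  R → 6
  ρ[d/b](R) → 6
  ρ[g/h](ρ[d/b](R)) → 6
  π[d,g](ρ[g/h](ρ[d/b](R))) → 6
  ((T ∪ π[d,g](ρ[g/f](ρ[d/a](S)))) − π[d,g](ρ[g/h](ρ[d/b](R)))) → 9
E2 stepwise |·|:
  S → 5
  ρ[d/a](S) → 5
  ρ[g/f](ρ[d/a](S)) → 5
  π[d,g](ρ[g/f](ρ[d/a](S))) → 5
  T → 5
  (π[d,g](ρ[g/f](ρ[d/a](S))) ∪ T) → 10
  R → 6
  ρ[d/b](R) → 6
  ρ[g/h](ρ[d/b](R)) → 6
  π[d,g](ρ[g/h](ρ[d/b](R))) → 6
  ((π[d,g](ρ[g/f](ρ[d/a](S))) ∪ T) − π[d,g](ρ[g/h](ρ[d/b](R)))) → 9

E1 and E2 produce the same multiset:
d | g
1 | 8
2 | 5
2 | 6
4 | 7
4 | 8
6 | 8
7 | 7
7 | 7
9 | 6

yes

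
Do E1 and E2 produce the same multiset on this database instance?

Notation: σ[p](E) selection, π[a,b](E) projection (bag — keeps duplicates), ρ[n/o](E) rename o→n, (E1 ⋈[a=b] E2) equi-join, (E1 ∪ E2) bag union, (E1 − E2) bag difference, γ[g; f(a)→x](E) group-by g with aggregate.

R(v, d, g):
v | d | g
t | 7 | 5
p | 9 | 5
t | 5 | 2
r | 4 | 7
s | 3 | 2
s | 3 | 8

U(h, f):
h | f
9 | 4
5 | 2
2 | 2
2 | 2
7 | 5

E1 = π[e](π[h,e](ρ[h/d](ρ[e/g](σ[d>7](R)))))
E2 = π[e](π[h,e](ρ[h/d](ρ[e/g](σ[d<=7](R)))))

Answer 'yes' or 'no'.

E1 row counts bottom-up:
  R → 6
  σ[d>7](R) → 1
  ρ[e/g](σ[d>7](R)) → 1
  ρ[h/d](ρ[e/g](σ[d>7](R))) → 1
  π[h,e](ρ[h/d](ρ[e/g](σ[d>7](R)))) → 1
  π[e](π[h,e](ρ[h/d](ρ[e/g](σ[d>7](R))))) → 1
E2 row counts bottom-up:
  R → 6
  σ[d<=7](R) → 5
  ρ[e/g](σ[d<=7](R)) → 5
  ρ[h/d](ρ[e/g](σ[d<=7](R))) → 5
  π[h,e](ρ[h/d](ρ[e/g](σ[d<=7](R)))) → 5
  π[e](π[h,e](ρ[h/d](ρ[e/g](σ[d<=7](R))))) → 5

E1 result:
e
5
E2 result:
e
2
2
5
7
8
Witness: (7,) appears 0× in E1 but 1× in E2.

no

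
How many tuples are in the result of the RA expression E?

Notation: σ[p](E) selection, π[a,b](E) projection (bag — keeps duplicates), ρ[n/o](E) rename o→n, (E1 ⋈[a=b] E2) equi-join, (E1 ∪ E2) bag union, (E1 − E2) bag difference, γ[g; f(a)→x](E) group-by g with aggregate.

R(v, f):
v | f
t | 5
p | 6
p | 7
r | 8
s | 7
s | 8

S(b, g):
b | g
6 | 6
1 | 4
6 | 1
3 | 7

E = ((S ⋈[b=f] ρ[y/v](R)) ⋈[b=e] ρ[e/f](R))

Subexpression sizes:
  S → 4
  R → 6
  ρ[y/v](R) → 6
  (S ⋈[b=f] ρ[y/v](R)) → 2
  R → 6
  ρ[e/f](R) → 6
  ((S ⋈[b=f] ρ[y/v](R)) ⋈[b=e] ρ[e/f](R)) → 2

|E| = 2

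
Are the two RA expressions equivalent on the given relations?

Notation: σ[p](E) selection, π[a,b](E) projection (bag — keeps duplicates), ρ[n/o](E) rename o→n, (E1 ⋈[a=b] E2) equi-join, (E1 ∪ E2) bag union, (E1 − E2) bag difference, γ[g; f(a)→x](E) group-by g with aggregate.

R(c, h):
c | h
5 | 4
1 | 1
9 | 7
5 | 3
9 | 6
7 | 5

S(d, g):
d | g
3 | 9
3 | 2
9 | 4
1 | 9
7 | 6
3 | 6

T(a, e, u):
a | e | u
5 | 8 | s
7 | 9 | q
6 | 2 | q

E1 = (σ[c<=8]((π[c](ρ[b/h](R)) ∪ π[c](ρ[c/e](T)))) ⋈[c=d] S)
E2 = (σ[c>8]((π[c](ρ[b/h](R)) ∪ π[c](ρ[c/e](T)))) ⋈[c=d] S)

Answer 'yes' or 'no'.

E1 row counts bottom-up:
  R → 6
  ρ[b/h](R) → 6
  π[c](ρ[b/h](R)) → 6
  T → 3
  ρ[c/e](T) → 3
  π[c](ρ[c/e](T)) → 3
  (π[c](ρ[b/h](R)) ∪ π[c](ρ[c/e](T))) → 9
  σ[c<=8]((π[c](ρ[b/h](R)) ∪ π[c](ρ[c/e](T)))) → 6
  S → 6
  (σ[c<=8]((π[c](ρ[b/h](R)) ∪ π[c](ρ[c/e](T)))) ⋈[c=d] S) → 2
E2 row counts bottom-up:
  R → 6
  ρ[b/h](R) → 6
  π[c](ρ[b/h](R)) → 6
  T → 3
  ρ[c/e](T) → 3
  π[c](ρ[c/e](T)) → 3
  (π[c](ρ[b/h](R)) ∪ π[c](ρ[c/e](T))) → 9
  σ[c>8]((π[c](ρ[b/h](R)) ∪ π[c](ρ[c/e](T)))) → 3
  S → 6
  (σ[c>8]((π[c](ρ[b/h](R)) ∪ π[c](ρ[c/e](T)))) ⋈[c=d] S) → 3

E1 result:
c | d | g
1 | 1 | 9
7 | 7 | 6
E2 result:
c | d | g
9 | 9 | 4
9 | 9 | 4
9 | 9 | 4
Witness: (1, 1, 9) appears 1× in E1 but 0× in E2.

no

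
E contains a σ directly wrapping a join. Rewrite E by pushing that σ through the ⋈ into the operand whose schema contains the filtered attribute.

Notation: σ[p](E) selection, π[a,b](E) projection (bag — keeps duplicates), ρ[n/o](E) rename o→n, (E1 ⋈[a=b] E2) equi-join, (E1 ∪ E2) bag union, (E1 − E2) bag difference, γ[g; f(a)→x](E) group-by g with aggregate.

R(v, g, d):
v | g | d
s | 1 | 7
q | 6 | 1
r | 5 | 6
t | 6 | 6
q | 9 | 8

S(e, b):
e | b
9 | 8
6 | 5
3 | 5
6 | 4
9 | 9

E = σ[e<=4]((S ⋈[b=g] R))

σ filters on e, owned by the left side.
E' = (σ[e<=4](S) ⋈[b=g] R)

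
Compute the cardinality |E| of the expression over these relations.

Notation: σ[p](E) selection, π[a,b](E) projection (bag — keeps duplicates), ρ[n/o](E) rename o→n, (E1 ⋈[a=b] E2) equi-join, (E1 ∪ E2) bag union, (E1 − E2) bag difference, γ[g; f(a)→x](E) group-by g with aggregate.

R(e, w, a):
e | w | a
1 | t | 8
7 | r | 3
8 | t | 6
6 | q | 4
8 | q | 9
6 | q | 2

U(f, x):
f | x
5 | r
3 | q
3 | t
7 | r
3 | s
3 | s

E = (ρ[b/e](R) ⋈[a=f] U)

Row counts bottom-up:
  R → 6
  ρ[b/e](R) → 6
  U → 6
  (ρ[b/e](R) ⋈[a=f] U) → 4

|E| = 4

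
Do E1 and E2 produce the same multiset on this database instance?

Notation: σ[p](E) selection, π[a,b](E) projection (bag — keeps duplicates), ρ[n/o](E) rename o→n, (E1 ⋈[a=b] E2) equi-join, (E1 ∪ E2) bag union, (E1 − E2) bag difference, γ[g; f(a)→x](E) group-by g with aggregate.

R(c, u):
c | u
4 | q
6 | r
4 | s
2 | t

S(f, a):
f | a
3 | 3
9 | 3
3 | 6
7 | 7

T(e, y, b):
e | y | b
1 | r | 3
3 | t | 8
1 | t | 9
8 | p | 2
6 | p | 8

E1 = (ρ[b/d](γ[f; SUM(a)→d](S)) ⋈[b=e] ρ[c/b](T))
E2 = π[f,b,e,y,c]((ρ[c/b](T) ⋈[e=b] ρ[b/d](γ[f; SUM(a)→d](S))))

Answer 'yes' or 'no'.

E1 row counts bottom-up:
  S → 4
  γ[f; SUM(a)→d](S) → 3
  ρ[b/d](γ[f; SUM(a)→d](S)) → 3
  T → 5
  ρ[c/b](T) → 5
  (ρ[b/d](γ[f; SUM(a)→d](S)) ⋈[b=e] ρ[c/b](T)) → 1
E2 row counts bottom-up:
  T → 5
  ρ[c/b](T) → 5
  S → 4
  γ[f; SUM(a)→d](S) → 3
  ρ[b/d](γ[f; SUM(a)→d](S)) → 3
  (ρ[c/b](T) ⋈[e=b] ρ[b/d](γ[f; SUM(a)→d](S))) → 1
  π[f,b,e,y,c]((ρ[c/b](T) ⋈[e=b] ρ[b/d](γ[f; SUM(a)→d](S)))) → 1

E1 and E2 produce the same multiset:
f | b | e | y | c
9 | 3 | 3 | t | 8

yes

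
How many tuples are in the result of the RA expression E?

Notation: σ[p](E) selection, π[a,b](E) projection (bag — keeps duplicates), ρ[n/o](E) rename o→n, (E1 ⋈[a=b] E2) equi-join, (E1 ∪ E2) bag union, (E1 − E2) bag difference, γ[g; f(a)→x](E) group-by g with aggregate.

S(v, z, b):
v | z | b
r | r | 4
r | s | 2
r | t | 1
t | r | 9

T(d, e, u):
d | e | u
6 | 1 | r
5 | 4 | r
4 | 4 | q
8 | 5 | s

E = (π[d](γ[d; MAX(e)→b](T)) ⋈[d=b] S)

Stepwise |·|:
  T → 4
  γ[d; MAX(e)→b](T) → 4
  π[d](γ[d; MAX(e)→b](T)) → 4
  S → 4
  (π[d](γ[d; MAX(e)→b](T)) ⋈[d=b] S) → 1

|E| = 1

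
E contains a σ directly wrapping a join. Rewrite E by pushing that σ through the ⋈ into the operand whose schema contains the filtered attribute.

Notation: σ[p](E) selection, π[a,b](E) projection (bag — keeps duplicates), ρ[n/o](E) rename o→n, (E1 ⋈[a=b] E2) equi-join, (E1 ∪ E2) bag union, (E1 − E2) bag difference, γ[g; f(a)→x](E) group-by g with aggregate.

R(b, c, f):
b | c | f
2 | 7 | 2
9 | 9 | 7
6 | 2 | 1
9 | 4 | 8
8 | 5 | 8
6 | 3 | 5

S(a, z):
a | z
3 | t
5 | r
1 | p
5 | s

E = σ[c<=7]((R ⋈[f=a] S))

σ filters on c, owned by the left side.
E' = (σ[c<=7](R) ⋈[f=a] S)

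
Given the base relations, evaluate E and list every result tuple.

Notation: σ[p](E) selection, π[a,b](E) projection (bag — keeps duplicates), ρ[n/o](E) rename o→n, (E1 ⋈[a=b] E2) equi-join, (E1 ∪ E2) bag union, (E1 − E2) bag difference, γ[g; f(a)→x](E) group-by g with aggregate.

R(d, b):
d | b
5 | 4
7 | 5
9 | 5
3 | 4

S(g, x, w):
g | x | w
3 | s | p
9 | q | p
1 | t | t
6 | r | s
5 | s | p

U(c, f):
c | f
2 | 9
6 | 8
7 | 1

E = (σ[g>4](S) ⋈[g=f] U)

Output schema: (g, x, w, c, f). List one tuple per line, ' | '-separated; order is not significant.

Per-node cardinality:
  S → 5
  σ[g>4](S) → 3
  U → 3
  (σ[g>4](S) ⋈[g=f] U) → 1

== RESULT ==
g | x | w | c | f
9 | q | p | 2 | 9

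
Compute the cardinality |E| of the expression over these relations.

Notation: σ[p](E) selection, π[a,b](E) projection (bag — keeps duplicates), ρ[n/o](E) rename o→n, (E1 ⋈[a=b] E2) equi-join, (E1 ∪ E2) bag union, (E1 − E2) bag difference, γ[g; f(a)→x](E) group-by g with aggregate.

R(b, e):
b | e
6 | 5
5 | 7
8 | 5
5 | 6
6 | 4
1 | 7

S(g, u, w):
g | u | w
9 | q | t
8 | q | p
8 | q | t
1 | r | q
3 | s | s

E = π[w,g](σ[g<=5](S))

Row counts bottom-up:
  S → 5
  σ[g<=5](S) → 2
  π[w,g](σ[g<=5](S)) → 2

|E| = 2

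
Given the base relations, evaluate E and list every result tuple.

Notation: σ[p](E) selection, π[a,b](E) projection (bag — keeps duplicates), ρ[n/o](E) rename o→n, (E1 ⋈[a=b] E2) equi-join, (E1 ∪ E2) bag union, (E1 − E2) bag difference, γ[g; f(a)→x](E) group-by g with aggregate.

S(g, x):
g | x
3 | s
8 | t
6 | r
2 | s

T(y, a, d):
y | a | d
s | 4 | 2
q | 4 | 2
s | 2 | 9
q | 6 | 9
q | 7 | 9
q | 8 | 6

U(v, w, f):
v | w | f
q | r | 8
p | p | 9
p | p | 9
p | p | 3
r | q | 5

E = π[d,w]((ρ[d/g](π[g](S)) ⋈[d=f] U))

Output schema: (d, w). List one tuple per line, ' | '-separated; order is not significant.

Per-node cardinality:
  S → 4
  π[g](S) → 4
  ρ[d/g](π[g](S)) → 4
  U → 5
  (ρ[d/g](π[g](S)) ⋈[d=f] U) → 2
  π[d,w]((ρ[d/g](π[g](S)) ⋈[d=f] U)) → 2

== RESULT ==
d | w
3 | p
8 | r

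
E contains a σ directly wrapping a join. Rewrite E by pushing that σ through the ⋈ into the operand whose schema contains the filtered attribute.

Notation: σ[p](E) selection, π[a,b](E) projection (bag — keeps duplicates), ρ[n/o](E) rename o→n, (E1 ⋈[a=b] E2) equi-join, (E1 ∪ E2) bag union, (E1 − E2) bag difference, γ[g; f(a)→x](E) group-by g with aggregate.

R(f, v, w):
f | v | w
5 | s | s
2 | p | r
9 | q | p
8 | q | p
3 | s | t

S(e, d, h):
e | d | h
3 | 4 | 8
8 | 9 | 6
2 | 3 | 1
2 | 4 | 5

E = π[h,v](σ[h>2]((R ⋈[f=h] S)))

σ filters on h, owned by the right side.
E' = π[h,v]((R ⋈[f=h] σ[h>2](S)))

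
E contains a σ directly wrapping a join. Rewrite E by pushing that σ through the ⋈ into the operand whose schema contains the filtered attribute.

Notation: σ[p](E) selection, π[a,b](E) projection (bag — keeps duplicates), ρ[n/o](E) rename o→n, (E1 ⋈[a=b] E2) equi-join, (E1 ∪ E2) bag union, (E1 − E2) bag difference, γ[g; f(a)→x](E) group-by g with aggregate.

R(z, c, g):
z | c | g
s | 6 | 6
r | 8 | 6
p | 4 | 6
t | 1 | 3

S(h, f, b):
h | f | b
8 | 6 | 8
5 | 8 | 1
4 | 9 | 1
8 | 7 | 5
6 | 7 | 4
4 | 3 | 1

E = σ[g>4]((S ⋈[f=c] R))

σ filters on g, owned by the right side.
E' = (S ⋈[f=c] σ[g>4](R))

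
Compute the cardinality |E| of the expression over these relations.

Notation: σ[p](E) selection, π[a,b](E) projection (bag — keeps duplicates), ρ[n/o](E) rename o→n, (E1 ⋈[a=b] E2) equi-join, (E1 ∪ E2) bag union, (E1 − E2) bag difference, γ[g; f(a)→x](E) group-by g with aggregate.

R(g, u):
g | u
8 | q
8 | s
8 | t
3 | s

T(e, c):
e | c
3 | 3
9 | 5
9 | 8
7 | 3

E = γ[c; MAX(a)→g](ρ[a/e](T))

Stepwise |·|:
  T → 4
  ρ[a/e](T) → 4
  γ[c; MAX(a)→g](ρ[a/e](T)) → 3

|E| = 3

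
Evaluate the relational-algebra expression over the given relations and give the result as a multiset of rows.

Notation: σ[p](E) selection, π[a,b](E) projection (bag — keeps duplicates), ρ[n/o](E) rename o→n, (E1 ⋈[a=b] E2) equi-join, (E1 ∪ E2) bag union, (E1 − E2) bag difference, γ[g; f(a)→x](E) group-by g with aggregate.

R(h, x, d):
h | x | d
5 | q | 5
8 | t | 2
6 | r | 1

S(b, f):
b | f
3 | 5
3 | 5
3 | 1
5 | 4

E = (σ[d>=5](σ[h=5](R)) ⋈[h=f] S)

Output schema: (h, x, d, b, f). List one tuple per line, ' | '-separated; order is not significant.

Row counts bottom-up:
  R → 3
  σ[h=5](R) → 1
  σ[d>=5](σ[h=5](R)) → 1
  S → 4
  (σ[d>=5](σ[h=5](R)) ⋈[h=f] S) → 2

== RESULT ==
h | x | d | b | f
5 | q | 5 | 3 | 5
5 | q | 5 | 3 | 5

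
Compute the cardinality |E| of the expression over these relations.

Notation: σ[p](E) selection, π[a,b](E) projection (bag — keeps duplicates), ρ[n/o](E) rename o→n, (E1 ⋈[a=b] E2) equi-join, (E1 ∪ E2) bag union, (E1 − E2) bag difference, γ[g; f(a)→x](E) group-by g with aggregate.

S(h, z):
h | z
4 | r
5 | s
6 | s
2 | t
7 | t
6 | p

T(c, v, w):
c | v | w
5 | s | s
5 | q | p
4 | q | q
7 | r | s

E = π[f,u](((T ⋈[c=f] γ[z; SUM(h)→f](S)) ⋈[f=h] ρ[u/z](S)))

Row counts bottom-up:
  T → 4
  S → 6
  γ[z; SUM(h)→f](S) → 4
  (T ⋈[c=f] γ[z; SUM(h)→f](S)) → 1
  S → 6
  ρ[u/z](S) → 6
  ((T ⋈[c=f] γ[z; SUM(h)→f](S)) ⋈[f=h] ρ[u/z](S)) → 1
  π[f,u](((T ⋈[c=f] γ[z; SUM(h)→f](S)) ⋈[f=h] ρ[u/z](S))) → 1

|E| = 1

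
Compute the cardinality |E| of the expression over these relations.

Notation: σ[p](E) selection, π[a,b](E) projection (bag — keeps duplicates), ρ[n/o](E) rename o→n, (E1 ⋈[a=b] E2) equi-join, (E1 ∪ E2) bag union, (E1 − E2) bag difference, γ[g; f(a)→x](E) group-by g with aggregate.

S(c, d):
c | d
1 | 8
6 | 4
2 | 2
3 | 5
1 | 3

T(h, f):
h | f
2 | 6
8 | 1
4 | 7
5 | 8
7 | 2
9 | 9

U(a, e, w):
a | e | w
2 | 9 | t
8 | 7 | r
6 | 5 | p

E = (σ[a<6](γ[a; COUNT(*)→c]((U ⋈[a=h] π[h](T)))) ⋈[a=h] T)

Per-node cardinality:
  U → 3
  T → 6
  π[h](T) → 6
  (U ⋈[a=h] π[h](T)) → 2
  γ[a; COUNT(*)→c]((U ⋈[a=h] π[h](T))) → 2
  σ[a<6](γ[a; COUNT(*)→c]((U ⋈[a=h] π[h](T)))) → 1
  T → 6
  (σ[a<6](γ[a; COUNT(*)→c]((U ⋈[a=h] π[h](T)))) ⋈[a=h] T) → 1

|E| = 1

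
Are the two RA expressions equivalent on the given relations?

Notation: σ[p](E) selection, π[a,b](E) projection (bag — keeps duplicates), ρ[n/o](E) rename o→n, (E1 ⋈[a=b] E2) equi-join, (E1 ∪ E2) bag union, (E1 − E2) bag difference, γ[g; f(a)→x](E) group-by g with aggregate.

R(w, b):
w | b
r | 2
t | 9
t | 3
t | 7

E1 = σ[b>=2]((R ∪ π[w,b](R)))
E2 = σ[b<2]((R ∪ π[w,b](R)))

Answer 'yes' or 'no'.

E1 stepwise |·|:
  R → 4
  R → 4
  π[w,b](R) → 4
  (R ∪ π[w,b](R)) → 8
  σ[b>=2]((R ∪ π[w,b](R))) → 8
E2 stepwise |·|:
  R → 4
  R → 4
  π[w,b](R) → 4
  (R ∪ π[w,b](R)) → 8
  σ[b<2]((R ∪ π[w,b](R))) → 0

E1 result:
w | b
r | 2
r | 2
t | 3
t | 3
t | 7
t | 7
t | 9
t | 9
E2 result:
w | b
(0 rows)
Witness: ('t', 3) appears 2× in E1 but 0× in E2.

no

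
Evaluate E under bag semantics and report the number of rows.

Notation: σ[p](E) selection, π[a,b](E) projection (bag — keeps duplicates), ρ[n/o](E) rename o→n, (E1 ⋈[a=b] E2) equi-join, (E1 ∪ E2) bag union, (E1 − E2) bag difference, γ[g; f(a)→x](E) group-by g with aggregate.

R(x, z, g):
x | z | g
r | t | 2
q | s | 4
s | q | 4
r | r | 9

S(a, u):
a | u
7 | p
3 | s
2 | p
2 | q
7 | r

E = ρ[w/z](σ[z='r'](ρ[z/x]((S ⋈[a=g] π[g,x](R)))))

Row counts bottom-up:
  S → 5
  R → 4
  π[g,x](R) → 4
  (S ⋈[a=g] π[g,x](R)) → 2
  ρ[z/x]((S ⋈[a=g] π[g,x](R))) → 2
  σ[z='r'](ρ[z/x]((S ⋈[a=g] π[g,x](R)))) → 2
  ρ[w/z](σ[z='r'](ρ[z/x]((S ⋈[a=g] π[g,x](R))))) → 2

|E| = 2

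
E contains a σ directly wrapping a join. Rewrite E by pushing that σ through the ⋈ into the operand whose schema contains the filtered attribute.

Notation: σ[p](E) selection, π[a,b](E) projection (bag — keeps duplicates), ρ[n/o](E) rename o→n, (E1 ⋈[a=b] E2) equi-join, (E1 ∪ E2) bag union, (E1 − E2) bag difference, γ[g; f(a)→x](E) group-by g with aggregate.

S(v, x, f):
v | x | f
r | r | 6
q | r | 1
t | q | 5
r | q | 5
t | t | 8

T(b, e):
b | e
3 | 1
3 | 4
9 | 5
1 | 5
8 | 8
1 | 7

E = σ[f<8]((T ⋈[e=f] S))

σ filters on f, owned by the right side.
E' = (T ⋈[e=f] σ[f<8](S))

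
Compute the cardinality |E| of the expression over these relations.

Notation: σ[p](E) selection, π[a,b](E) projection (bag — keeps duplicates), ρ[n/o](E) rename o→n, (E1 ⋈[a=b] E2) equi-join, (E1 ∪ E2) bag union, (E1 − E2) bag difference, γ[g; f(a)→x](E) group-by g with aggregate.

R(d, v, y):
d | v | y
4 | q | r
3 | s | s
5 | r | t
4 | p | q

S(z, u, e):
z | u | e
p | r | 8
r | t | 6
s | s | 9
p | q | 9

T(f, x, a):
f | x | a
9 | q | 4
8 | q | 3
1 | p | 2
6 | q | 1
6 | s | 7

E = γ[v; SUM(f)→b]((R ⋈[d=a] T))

Stepwise |·|:
  R → 4
  T → 5
  (R ⋈[d=a] T) → 3
  γ[v; SUM(f)→b]((R ⋈[d=a] T)) → 3

|E| = 3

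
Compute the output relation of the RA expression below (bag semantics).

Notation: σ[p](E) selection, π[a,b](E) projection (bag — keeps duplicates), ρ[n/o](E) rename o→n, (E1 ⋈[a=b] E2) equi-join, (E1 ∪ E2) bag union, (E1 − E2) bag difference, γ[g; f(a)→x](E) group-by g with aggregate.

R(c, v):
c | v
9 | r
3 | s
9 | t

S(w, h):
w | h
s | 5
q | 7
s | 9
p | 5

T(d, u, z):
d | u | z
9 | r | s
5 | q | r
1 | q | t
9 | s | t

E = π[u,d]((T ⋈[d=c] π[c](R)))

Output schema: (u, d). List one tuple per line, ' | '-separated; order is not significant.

Subexpression sizes:
  T → 4
  R → 3
  π[c](R) → 3
  (T ⋈[d=c] π[c](R)) → 4
  π[u,d]((T ⋈[d=c] π[c](R))) → 4

== RESULT ==
u | d
r | 9
r | 9
s | 9
s | 9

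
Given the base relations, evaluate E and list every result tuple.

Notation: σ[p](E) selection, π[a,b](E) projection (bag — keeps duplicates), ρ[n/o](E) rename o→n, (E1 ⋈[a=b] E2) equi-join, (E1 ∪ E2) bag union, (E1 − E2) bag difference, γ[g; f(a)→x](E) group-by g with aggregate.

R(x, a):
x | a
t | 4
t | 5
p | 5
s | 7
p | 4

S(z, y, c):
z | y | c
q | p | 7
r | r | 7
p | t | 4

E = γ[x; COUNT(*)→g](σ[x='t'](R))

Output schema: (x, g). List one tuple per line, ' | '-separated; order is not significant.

Per-node cardinality:
  R → 5
  σ[x='t'](R) → 2
  γ[x; COUNT(*)→g](σ[x='t'](R)) → 1

== RESULT ==
x | g
t | 2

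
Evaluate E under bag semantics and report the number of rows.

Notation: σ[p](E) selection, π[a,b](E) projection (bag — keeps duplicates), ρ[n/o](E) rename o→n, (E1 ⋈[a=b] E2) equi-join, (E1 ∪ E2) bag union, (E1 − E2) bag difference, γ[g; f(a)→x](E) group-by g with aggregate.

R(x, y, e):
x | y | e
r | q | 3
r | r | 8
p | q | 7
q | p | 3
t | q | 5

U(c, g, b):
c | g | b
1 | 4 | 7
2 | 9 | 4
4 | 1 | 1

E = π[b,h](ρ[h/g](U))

Stepwise |·|:
  U → 3
  ρ[h/g](U) → 3
  π[b,h](ρ[h/g](U)) → 3

|E| = 3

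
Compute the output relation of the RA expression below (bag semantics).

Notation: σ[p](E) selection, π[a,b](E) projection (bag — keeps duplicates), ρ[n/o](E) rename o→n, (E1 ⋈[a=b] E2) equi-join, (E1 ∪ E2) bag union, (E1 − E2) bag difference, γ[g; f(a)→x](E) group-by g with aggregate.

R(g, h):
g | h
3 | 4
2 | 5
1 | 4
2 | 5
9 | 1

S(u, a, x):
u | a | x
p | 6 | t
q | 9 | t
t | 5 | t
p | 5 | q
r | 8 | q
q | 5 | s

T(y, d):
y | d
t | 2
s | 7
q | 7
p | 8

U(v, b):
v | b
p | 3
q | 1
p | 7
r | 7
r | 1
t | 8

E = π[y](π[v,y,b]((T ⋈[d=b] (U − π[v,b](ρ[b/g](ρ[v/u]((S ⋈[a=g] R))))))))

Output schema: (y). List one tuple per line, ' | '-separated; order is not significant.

Stepwise |·|:
  T → 4
  U → 6
  S → 6
  R → 5
  (S ⋈[a=g] R) → 1
  ρ[v/u]((S ⋈[a=g] R)) → 1
  ρ[b/g](ρ[v/u]((S ⋈[a=g] R))) → 1
  π[v,b](ρ[b/g](ρ[v/u]((S ⋈[a=g] R)))) → 1
  (U − π[v,b](ρ[b/g](ρ[v/u]((S ⋈[a=g] R))))) → 6
  (T ⋈[d=b] (U − π[v,b](ρ[b/g](ρ[v/u]((S ⋈[a=g] R)))))) → 5
  π[v,y,b]((T ⋈[d=b] (U − π[v,b](ρ[b/g](ρ[v/u]((S ⋈[a=g] R))))))) → 5
  π[y](π[v,y,b]((T ⋈[d=b] (U − π[v,b](ρ[b/g](ρ[v/u]((S ⋈[a=g] R)))))))) → 5

== RESULT ==
y
p
q
q
s
s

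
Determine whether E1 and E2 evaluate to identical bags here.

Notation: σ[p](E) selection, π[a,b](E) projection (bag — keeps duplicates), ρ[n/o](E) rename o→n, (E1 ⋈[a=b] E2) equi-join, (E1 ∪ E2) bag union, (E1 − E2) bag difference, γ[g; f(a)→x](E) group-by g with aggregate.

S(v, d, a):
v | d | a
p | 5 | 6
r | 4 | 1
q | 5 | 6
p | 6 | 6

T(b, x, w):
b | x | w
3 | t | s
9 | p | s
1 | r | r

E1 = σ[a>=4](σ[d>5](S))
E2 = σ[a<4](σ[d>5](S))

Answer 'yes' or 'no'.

E1 per-node cardinality:
  S → 4
  σ[d>5](S) → 1
  σ[a>=4](σ[d>5](S)) → 1
E2 per-node cardinality:
  S → 4
  σ[d>5](S) → 1
  σ[a<4](σ[d>5](S)) → 0

E1 result:
v | d | a
p | 6 | 6
E2 result:
v | d | a
(0 rows)
Witness: ('p', 6, 6) appears 1× in E1 but 0× in E2.

no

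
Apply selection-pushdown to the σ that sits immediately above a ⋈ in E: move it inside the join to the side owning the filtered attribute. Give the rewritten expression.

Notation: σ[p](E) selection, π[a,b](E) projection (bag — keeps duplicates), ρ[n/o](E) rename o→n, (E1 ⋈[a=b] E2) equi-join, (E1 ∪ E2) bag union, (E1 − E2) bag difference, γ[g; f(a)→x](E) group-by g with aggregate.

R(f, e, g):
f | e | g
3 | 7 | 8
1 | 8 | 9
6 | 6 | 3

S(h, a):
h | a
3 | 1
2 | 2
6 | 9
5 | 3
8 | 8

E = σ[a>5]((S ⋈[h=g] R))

σ filters on a, owned by the left side.
E' = (σ[a>5](S) ⋈[h=g] R)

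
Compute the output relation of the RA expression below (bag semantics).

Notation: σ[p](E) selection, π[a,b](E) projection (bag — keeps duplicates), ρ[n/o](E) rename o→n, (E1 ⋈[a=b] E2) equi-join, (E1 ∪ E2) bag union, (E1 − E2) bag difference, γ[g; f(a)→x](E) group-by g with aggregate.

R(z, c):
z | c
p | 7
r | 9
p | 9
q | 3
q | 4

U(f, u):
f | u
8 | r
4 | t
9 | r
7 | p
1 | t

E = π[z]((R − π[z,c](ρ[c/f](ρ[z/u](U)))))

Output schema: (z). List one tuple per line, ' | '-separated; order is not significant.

Stepwise |·|:
  R → 5
  U → 5
  ρ[z/u](U) → 5
  ρ[c/f](ρ[z/u](U)) → 5
  π[z,c](ρ[c/f](ρ[z/u](U))) → 5
  (R − π[z,c](ρ[c/f](ρ[z/u](U)))) → 3
  π[z]((R − π[z,c](ρ[c/f](ρ[z/u](U))))) → 3

== RESULT ==
z
p
q
q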